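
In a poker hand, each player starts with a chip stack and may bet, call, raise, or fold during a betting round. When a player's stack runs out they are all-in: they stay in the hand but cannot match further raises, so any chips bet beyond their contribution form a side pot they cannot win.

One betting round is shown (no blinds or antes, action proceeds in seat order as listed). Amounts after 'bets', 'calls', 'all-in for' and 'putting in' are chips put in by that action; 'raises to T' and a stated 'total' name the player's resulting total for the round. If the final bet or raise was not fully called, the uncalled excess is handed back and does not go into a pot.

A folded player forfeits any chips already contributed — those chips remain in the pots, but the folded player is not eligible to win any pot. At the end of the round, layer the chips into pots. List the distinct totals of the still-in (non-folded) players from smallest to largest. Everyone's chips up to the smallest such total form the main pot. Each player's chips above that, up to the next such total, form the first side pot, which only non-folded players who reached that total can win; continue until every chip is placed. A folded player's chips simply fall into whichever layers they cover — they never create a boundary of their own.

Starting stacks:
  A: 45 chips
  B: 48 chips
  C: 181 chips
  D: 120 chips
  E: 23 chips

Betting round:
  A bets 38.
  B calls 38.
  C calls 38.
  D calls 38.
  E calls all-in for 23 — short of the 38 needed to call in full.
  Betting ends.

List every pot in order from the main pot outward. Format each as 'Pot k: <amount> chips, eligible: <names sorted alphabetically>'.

Contributions: A=38, B=38, C=38, D=38, E=23
Pot levels (distinct totals of non-folded players): 23, 38
Layer 1-23: 23 each from A, B, C, D, E = 23*5 = 115 chips; eligible A, B, C, D, E
Layer 24-38: 15 each from A, B, C, D = 15*4 = 60 chips; eligible A, B, C, D

Pot 1: 115 chips, eligible: A, B, C, D, E
Pot 2: 60 chips, eligible: A, B, C, D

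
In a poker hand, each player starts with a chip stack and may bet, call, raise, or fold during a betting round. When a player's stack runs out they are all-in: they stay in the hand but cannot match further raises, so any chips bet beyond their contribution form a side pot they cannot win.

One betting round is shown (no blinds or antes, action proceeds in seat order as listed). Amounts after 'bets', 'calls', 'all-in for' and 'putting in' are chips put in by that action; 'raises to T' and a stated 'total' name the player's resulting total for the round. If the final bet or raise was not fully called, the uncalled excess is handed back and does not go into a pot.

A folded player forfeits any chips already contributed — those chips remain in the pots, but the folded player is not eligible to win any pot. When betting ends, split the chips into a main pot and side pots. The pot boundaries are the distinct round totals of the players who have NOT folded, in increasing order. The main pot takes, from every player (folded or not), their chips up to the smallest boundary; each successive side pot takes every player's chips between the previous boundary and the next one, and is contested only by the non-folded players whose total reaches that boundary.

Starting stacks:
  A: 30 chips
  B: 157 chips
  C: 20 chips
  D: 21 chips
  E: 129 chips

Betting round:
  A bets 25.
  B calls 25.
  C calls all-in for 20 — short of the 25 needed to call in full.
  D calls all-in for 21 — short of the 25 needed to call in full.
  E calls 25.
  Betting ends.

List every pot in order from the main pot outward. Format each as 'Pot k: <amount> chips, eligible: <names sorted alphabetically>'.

Pot 1: 100 chips, eligible: A, B, C, D, E
Pot 2: 4 chips, eligible: A, B, D, E
Pot 3: 12 chips, eligible: A, B, E

Derivation:
Contributions: A=25, B=25, C=20, D=21, E=25
Pot levels (distinct totals of non-folded players): 20, 21, 25
Layer 1-20: 20 each from A, B, C, D, E = 20*5 = 100 chips; eligible A, B, C, D, E
Layer 21-21: 1 each from A, B, D, E = 1*4 = 4 chips; eligible A, B, D, E
Layer 22-25: 4 each from A, B, E = 4*3 = 12 chips; eligible A, B, E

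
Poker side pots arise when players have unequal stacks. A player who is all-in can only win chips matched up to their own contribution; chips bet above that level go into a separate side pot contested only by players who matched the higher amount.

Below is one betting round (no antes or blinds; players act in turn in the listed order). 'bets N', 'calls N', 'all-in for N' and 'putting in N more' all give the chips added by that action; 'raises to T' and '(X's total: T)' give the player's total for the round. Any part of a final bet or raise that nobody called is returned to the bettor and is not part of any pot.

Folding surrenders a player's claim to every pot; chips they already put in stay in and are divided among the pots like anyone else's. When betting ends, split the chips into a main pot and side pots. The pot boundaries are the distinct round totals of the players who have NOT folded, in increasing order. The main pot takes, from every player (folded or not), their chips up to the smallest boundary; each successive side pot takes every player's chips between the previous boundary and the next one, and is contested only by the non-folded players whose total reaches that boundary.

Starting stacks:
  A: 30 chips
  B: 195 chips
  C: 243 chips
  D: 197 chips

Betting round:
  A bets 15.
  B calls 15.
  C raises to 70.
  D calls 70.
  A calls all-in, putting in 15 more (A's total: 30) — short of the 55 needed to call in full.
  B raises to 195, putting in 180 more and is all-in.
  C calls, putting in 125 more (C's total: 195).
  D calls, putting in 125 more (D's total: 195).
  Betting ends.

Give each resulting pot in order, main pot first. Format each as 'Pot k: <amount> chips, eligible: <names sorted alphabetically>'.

Contributions: A=30, B=195, C=195, D=195
Pot levels (distinct totals of non-folded players): 30, 195
Layer 1-30: 30 each from A, B, C, D = 30*4 = 120 chips; eligible A, B, C, D
Layer 31-195: 165 each from B, C, D = 165*3 = 495 chips; eligible B, C, D

Pot 1: 120 chips, eligible: A, B, C, D
Pot 2: 495 chips, eligible: B, C, D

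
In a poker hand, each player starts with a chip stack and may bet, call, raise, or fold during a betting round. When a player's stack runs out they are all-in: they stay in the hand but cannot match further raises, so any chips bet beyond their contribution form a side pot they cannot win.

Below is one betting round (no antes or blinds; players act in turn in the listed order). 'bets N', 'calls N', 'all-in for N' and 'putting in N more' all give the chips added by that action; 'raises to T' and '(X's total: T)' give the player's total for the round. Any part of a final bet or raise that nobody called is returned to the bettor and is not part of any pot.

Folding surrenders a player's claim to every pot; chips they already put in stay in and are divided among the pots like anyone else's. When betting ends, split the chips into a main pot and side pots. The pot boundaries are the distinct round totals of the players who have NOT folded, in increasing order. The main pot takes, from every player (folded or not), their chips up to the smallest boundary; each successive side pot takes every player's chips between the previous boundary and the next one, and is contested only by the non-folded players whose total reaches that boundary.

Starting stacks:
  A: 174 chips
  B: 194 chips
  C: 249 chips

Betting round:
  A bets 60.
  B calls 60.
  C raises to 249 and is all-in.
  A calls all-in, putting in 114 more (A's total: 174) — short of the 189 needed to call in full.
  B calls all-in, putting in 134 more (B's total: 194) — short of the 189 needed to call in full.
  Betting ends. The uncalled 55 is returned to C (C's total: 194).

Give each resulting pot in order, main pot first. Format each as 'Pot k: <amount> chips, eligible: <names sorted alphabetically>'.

Contributions (after 55 returned to C): A=174, B=194, C=194
Pot levels (distinct totals of non-folded players): 174, 194
Layer 1-174: 174 each from A, B, C = 174*3 = 522 chips; eligible A, B, C
Layer 175-194: 20 each from B, C = 20*2 = 40 chips; eligible B, C

Pot 1: 522 chips, eligible: A, B, C
Pot 2: 40 chips, eligible: B, C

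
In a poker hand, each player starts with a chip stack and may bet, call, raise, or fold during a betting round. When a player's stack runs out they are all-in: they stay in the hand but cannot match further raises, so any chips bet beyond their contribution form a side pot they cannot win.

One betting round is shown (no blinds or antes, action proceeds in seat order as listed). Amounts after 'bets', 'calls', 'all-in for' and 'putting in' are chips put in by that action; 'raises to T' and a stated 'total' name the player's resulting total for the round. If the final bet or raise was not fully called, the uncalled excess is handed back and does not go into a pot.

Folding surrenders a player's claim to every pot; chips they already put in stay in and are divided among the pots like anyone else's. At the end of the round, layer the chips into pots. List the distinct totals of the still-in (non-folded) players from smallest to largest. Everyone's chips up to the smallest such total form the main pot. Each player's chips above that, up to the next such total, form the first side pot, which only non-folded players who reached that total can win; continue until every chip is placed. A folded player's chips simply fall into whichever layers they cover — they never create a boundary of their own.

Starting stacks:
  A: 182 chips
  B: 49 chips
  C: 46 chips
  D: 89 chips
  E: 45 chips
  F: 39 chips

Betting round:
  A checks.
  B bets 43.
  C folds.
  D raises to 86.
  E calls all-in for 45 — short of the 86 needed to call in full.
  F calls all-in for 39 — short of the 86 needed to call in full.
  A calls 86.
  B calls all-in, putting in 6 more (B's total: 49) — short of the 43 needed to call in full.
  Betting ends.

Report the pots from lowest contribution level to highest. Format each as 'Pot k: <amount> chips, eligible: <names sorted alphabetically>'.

Pot 1: 195 chips, eligible: A, B, D, E, F
Pot 2: 24 chips, eligible: A, B, D, E
Pot 3: 12 chips, eligible: A, B, D
Pot 4: 74 chips, eligible: A, D

Derivation:
Contributions: A=86, B=49, D=86, E=45, F=39
Folded: C
Pot levels (distinct totals of non-folded players): 39, 45, 49, 86
Layer 1-39: 39 each from A, B, D, E, F = 39*5 = 195 chips; eligible A, B, D, E, F
Layer 40-45: 6 each from A, B, D, E = 6*4 = 24 chips; eligible A, B, D, E
Layer 46-49: 4 each from A, B, D = 4*3 = 12 chips; eligible A, B, D
Layer 50-86: 37 each from A, D = 37*2 = 74 chips; eligible A, D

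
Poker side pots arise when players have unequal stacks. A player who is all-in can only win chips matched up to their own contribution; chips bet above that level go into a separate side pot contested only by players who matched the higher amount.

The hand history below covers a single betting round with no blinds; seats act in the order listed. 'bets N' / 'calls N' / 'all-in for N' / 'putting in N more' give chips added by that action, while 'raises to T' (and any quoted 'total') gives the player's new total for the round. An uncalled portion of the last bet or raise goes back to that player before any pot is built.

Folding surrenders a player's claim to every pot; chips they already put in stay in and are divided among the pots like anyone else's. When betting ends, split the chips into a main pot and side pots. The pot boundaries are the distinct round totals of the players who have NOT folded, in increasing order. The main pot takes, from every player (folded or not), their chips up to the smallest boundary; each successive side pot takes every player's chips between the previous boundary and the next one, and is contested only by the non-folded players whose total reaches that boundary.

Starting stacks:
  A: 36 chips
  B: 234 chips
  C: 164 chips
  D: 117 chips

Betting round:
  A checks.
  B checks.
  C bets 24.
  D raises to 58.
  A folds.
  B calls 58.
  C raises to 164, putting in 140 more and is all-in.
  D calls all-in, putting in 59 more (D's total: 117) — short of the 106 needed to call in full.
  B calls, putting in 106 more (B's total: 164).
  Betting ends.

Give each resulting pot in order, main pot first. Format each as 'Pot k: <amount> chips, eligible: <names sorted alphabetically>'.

Contributions: B=164, C=164, D=117
Folded: A
Pot levels (distinct totals of non-folded players): 117, 164
Layer 1-117: 117 each from B, C, D = 117*3 = 351 chips; eligible B, C, D
Layer 118-164: 47 each from B, C = 47*2 = 94 chips; eligible B, C

Pot 1: 351 chips, eligible: B, C, D
Pot 2: 94 chips, eligible: B, C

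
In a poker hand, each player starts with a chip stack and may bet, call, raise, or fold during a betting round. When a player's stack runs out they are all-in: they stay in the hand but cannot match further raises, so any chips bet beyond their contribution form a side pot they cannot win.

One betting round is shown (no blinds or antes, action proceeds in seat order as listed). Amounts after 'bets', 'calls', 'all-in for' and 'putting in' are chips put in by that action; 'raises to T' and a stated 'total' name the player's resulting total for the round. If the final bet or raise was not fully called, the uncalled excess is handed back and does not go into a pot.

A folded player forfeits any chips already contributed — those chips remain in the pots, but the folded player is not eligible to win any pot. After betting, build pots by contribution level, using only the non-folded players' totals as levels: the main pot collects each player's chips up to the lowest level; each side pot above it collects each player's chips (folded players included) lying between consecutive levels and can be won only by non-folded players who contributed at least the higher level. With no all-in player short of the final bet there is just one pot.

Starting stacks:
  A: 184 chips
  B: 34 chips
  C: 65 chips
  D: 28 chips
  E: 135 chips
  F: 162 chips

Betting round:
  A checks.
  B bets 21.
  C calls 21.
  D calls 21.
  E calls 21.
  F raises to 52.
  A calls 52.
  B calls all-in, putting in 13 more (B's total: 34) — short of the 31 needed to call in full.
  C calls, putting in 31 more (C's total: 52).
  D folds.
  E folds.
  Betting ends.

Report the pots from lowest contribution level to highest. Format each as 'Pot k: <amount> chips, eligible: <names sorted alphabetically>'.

Contributions: A=52, B=34, C=52, D=21, E=21, F=52
Folded: D, E
Pot levels (distinct totals of non-folded players): 34, 52
Layer 1-34: A 34 + B 34 + C 34 + D 21 + E 21 + F 34 = 178 chips; eligible A, B, C, F
Layer 35-52: 18 each from A, C, F = 18*3 = 54 chips; eligible A, C, F

Pot 1: 178 chips, eligible: A, B, C, F
Pot 2: 54 chips, eligible: A, C, F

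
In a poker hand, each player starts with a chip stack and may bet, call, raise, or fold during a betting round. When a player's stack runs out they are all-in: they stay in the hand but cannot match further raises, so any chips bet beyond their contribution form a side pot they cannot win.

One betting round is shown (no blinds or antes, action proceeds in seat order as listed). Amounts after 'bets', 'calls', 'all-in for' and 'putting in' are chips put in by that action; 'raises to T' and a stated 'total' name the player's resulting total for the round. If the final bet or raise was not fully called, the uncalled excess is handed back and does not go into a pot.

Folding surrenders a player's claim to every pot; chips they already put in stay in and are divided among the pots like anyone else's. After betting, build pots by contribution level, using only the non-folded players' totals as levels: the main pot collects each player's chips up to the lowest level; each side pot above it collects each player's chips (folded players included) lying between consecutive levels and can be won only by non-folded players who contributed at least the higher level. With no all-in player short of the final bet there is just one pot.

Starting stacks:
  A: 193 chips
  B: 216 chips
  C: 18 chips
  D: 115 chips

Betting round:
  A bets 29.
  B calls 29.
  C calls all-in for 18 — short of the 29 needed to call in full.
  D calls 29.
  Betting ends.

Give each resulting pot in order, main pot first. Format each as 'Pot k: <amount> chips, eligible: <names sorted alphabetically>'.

Contributions: A=29, B=29, C=18, D=29
Pot levels (distinct totals of non-folded players): 18, 29
Layer 1-18: 18 each from A, B, C, D = 18*4 = 72 chips; eligible A, B, C, D
Layer 19-29: 11 each from A, B, D = 11*3 = 33 chips; eligible A, B, D

Pot 1: 72 chips, eligible: A, B, C, D
Pot 2: 33 chips, eligible: A, B, D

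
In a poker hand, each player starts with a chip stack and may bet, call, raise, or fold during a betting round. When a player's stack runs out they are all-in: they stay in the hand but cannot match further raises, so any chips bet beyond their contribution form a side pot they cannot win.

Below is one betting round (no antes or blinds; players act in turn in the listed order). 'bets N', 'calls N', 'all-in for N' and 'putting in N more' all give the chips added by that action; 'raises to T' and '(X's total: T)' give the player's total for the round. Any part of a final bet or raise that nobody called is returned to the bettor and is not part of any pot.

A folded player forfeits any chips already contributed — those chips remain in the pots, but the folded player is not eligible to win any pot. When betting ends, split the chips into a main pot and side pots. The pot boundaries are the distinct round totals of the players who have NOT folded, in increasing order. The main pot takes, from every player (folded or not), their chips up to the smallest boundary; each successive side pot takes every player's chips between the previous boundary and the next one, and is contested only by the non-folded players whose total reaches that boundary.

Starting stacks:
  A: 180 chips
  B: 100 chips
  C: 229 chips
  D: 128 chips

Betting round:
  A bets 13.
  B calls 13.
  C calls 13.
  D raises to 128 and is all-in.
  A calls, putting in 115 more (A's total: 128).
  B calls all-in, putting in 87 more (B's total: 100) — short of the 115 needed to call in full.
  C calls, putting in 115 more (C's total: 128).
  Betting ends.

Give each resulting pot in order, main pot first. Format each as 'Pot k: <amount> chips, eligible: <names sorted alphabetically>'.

Contributions: A=128, B=100, C=128, D=128
Pot levels (distinct totals of non-folded players): 100, 128
Layer 1-100: 100 each from A, B, C, D = 100*4 = 400 chips; eligible A, B, C, D
Layer 101-128: 28 each from A, C, D = 28*3 = 84 chips; eligible A, C, D

Pot 1: 400 chips, eligible: A, B, C, D
Pot 2: 84 chips, eligible: A, C, D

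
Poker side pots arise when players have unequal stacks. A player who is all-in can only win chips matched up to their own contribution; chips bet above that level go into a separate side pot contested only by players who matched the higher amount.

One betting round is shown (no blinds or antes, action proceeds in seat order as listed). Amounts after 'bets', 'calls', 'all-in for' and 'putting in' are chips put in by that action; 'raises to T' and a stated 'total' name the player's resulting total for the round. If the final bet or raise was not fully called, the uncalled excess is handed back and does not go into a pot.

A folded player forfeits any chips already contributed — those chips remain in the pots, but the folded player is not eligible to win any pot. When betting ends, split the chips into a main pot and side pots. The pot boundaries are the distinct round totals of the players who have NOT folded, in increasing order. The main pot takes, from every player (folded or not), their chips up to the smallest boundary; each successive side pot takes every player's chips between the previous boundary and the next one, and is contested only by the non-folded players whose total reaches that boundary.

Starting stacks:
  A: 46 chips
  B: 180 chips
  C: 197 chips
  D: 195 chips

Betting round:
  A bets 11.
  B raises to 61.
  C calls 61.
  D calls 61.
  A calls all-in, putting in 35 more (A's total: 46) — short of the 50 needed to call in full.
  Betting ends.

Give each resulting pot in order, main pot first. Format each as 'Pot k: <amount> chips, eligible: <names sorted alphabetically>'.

Pot 1: 184 chips, eligible: A, B, C, D
Pot 2: 45 chips, eligible: B, C, D

Derivation:
Contributions: A=46, B=61, C=61, D=61
Pot levels (distinct totals of non-folded players): 46, 61
Layer 1-46: 46 each from A, B, C, D = 46*4 = 184 chips; eligible A, B, C, D
Layer 47-61: 15 each from B, C, D = 15*3 = 45 chips; eligible B, C, D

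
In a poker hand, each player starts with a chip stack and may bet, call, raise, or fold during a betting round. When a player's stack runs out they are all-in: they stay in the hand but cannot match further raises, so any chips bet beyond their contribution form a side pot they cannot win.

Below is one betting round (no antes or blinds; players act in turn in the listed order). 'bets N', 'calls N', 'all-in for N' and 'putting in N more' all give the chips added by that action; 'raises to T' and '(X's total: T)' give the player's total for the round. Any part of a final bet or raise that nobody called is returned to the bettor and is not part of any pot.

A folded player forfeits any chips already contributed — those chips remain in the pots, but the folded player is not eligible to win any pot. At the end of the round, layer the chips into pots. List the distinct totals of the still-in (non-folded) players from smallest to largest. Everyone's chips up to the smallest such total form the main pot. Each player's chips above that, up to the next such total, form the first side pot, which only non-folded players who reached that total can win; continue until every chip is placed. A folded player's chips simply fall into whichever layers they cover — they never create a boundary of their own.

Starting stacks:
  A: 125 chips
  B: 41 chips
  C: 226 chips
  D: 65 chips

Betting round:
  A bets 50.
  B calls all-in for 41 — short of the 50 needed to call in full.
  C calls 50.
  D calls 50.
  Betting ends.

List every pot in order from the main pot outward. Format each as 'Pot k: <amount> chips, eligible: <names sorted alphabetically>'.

Pot 1: 164 chips, eligible: A, B, C, D
Pot 2: 27 chips, eligible: A, C, D

Derivation:
Contributions: A=50, B=41, C=50, D=50
Pot levels (distinct totals of non-folded players): 41, 50
Layer 1-41: 41 each from A, B, C, D = 41*4 = 164 chips; eligible A, B, C, D
Layer 42-50: 9 each from A, C, D = 9*3 = 27 chips; eligible A, C, D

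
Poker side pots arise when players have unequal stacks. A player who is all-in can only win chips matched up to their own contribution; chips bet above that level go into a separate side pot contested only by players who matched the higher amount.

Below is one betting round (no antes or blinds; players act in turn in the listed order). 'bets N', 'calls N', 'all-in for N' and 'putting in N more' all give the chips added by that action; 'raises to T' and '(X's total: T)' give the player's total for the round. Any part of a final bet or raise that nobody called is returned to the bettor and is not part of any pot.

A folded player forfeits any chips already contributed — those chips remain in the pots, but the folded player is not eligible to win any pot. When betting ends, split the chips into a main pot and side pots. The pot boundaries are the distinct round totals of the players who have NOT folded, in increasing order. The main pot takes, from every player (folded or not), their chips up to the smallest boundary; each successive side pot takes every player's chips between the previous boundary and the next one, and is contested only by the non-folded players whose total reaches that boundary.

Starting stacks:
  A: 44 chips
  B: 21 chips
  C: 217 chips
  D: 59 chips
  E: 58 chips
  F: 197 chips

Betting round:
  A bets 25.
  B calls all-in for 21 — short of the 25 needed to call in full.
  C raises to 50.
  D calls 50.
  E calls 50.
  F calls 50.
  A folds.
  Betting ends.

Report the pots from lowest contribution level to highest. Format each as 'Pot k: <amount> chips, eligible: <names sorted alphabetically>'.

Contributions: A=25, B=21, C=50, D=50, E=50, F=50
Folded: A
Pot levels (distinct totals of non-folded players): 21, 50
Layer 1-21: 21 each from A, B, C, D, E, F = 21*6 = 126 chips; eligible B, C, D, E, F
Layer 22-50: A 4 + C 29 + D 29 + E 29 + F 29 = 120 chips; eligible C, D, E, F

Pot 1: 126 chips, eligible: B, C, D, E, F
Pot 2: 120 chips, eligible: C, D, E, F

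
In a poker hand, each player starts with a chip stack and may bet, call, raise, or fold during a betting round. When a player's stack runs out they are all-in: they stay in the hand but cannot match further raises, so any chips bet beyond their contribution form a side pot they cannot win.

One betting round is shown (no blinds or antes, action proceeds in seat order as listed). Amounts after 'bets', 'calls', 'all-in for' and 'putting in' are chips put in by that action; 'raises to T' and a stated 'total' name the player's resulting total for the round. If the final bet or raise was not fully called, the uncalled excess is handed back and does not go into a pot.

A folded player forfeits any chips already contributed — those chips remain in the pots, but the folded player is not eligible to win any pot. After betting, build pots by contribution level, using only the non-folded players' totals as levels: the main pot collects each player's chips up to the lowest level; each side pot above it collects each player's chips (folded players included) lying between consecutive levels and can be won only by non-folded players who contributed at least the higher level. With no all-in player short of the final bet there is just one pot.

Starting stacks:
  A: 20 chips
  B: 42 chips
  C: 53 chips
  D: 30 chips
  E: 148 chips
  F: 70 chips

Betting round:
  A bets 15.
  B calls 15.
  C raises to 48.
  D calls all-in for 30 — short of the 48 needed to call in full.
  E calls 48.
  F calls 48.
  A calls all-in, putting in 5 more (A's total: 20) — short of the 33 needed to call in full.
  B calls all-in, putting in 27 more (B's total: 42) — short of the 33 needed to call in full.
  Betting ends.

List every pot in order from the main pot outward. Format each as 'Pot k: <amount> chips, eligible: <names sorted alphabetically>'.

Pot 1: 120 chips, eligible: A, B, C, D, E, F
Pot 2: 50 chips, eligible: B, C, D, E, F
Pot 3: 48 chips, eligible: B, C, E, F
Pot 4: 18 chips, eligible: C, E, F

Derivation:
Contributions: A=20, B=42, C=48, D=30, E=48, F=48
Pot levels (distinct totals of non-folded players): 20, 30, 42, 48
Layer 1-20: 20 each from A, B, C, D, E, F = 20*6 = 120 chips; eligible A, B, C, D, E, F
Layer 21-30: 10 each from B, C, D, E, F = 10*5 = 50 chips; eligible B, C, D, E, F
Layer 31-42: 12 each from B, C, E, F = 12*4 = 48 chips; eligible B, C, E, F
Layer 43-48: 6 each from C, E, F = 6*3 = 18 chips; eligible C, E, F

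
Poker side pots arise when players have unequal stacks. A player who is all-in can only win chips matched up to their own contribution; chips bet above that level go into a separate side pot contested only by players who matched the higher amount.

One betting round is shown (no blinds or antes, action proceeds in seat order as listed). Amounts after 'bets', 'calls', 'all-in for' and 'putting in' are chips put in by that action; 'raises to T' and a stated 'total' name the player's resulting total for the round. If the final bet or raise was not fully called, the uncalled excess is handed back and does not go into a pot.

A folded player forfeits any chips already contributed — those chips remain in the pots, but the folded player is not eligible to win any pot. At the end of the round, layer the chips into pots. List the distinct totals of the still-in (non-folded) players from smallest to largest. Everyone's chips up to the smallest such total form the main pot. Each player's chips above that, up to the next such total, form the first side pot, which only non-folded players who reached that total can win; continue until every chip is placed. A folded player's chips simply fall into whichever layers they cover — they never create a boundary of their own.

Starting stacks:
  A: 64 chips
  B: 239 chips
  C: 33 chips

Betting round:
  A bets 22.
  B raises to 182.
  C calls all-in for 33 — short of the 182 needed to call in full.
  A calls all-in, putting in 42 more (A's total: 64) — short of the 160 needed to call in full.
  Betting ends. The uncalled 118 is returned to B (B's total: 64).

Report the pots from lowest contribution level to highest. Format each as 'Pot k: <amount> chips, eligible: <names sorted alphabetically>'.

Contributions (after 118 returned to B): A=64, B=64, C=33
Pot levels (distinct totals of non-folded players): 33, 64
Layer 1-33: 33 each from A, B, C = 33*3 = 99 chips; eligible A, B, C
Layer 34-64: 31 each from A, B = 31*2 = 62 chips; eligible A, B

Pot 1: 99 chips, eligible: A, B, C
Pot 2: 62 chips, eligible: A, B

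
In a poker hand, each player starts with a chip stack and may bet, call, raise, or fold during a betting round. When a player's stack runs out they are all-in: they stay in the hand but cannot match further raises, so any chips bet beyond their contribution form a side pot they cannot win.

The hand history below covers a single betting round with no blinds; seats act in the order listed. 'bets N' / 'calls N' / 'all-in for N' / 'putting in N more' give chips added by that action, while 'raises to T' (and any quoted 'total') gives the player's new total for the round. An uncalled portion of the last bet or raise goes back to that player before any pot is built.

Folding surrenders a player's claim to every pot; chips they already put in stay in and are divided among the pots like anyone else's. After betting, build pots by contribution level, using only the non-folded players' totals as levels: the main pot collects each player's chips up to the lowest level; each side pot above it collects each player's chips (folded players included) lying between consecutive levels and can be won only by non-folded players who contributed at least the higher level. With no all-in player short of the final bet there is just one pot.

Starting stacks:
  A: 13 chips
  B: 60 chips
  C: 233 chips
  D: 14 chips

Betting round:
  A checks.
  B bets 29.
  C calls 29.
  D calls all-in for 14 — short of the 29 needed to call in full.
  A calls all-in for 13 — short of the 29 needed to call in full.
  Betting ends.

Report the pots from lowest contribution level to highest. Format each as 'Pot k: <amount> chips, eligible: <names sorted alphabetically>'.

Pot 1: 52 chips, eligible: A, B, C, D
Pot 2: 3 chips, eligible: B, C, D
Pot 3: 30 chips, eligible: B, C

Derivation:
Contributions: A=13, B=29, C=29, D=14
Pot levels (distinct totals of non-folded players): 13, 14, 29
Layer 1-13: 13 each from A, B, C, D = 13*4 = 52 chips; eligible A, B, C, D
Layer 14-14: 1 each from B, C, D = 1*3 = 3 chips; eligible B, C, D
Layer 15-29: 15 each from B, C = 15*2 = 30 chips; eligible B, C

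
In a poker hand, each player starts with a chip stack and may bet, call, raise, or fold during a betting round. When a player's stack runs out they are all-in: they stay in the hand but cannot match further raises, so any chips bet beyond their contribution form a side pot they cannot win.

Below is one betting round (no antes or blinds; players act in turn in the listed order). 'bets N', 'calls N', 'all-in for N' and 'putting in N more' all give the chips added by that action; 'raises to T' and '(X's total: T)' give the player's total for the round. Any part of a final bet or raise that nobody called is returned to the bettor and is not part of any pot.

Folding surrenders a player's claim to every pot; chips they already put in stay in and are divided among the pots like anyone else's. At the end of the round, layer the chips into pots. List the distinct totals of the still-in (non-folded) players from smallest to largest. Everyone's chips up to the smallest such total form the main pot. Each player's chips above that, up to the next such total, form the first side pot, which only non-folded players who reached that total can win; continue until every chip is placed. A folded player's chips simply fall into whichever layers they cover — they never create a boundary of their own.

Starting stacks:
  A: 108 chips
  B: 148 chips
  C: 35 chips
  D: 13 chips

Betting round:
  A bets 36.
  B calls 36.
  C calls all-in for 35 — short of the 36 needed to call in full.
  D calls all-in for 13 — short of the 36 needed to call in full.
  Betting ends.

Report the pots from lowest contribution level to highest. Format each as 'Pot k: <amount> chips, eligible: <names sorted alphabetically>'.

Contributions: A=36, B=36, C=35, D=13
Pot levels (distinct totals of non-folded players): 13, 35, 36
Layer 1-13: 13 each from A, B, C, D = 13*4 = 52 chips; eligible A, B, C, D
Layer 14-35: 22 each from A, B, C = 22*3 = 66 chips; eligible A, B, C
Layer 36-36: 1 each from A, B = 1*2 = 2 chips; eligible A, B

Pot 1: 52 chips, eligible: A, B, C, D
Pot 2: 66 chips, eligible: A, B, C
Pot 3: 2 chips, eligible: A, B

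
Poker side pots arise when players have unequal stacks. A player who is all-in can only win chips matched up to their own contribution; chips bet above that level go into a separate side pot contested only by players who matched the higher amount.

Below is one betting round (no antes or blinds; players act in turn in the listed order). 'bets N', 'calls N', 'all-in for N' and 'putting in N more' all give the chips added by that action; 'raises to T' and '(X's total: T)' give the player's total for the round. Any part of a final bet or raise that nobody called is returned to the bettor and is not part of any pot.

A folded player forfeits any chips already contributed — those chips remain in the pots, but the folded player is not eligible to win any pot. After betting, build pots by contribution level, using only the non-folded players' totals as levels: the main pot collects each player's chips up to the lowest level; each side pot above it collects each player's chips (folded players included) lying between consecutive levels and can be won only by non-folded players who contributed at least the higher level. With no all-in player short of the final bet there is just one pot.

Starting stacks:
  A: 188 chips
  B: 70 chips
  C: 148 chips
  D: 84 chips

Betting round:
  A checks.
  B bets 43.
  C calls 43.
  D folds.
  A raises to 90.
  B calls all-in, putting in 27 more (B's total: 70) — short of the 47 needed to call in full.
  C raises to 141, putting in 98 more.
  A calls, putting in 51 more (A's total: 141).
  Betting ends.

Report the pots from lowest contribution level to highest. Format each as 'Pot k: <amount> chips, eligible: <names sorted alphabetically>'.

Contributions: A=141, B=70, C=141
Folded: D
Pot levels (distinct totals of non-folded players): 70, 141
Layer 1-70: 70 each from A, B, C = 70*3 = 210 chips; eligible A, B, C
Layer 71-141: 71 each from A, C = 71*2 = 142 chips; eligible A, C

Pot 1: 210 chips, eligible: A, B, C
Pot 2: 142 chips, eligible: A, C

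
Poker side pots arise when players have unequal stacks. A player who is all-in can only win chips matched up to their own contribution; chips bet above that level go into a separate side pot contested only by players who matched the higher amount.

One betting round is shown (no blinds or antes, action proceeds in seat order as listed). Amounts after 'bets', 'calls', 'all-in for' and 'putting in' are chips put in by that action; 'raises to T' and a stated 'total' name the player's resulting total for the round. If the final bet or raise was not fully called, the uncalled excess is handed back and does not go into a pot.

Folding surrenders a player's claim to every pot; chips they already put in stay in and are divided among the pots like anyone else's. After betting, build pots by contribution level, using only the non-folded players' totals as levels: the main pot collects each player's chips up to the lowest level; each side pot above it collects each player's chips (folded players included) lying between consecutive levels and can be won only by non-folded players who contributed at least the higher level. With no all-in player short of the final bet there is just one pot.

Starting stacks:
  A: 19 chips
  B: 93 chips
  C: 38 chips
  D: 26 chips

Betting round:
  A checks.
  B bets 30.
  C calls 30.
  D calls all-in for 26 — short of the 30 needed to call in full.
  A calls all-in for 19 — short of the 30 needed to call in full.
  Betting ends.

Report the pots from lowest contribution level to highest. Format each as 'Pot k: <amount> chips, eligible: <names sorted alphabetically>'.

Pot 1: 76 chips, eligible: A, B, C, D
Pot 2: 21 chips, eligible: B, C, D
Pot 3: 8 chips, eligible: B, C

Derivation:
Contributions: A=19, B=30, C=30, D=26
Pot levels (distinct totals of non-folded players): 19, 26, 30
Layer 1-19: 19 each from A, B, C, D = 19*4 = 76 chips; eligible A, B, C, D
Layer 20-26: 7 each from B, C, D = 7*3 = 21 chips; eligible B, C, D
Layer 27-30: 4 each from B, C = 4*2 = 8 chips; eligible B, C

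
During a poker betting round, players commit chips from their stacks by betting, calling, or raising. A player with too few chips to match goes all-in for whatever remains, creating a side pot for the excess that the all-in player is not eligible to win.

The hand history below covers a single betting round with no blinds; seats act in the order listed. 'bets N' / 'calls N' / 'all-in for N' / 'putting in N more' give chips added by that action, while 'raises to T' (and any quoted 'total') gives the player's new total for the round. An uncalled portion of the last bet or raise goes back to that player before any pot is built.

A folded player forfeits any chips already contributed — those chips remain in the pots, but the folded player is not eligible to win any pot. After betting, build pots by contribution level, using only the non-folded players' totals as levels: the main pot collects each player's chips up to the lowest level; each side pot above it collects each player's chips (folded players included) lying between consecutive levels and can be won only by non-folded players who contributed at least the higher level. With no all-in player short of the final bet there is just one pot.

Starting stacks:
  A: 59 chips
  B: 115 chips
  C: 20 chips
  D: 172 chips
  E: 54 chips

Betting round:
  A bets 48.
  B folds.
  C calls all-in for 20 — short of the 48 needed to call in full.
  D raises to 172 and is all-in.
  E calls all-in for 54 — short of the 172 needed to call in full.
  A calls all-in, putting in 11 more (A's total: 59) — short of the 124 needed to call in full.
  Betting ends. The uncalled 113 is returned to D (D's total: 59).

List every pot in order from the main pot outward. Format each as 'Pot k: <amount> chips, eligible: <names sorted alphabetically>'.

Contributions (after 113 returned to D): A=59, C=20, D=59, E=54
Folded: B
Pot levels (distinct totals of non-folded players): 20, 54, 59
Layer 1-20: 20 each from A, C, D, E = 20*4 = 80 chips; eligible A, C, D, E
Layer 21-54: 34 each from A, D, E = 34*3 = 102 chips; eligible A, D, E
Layer 55-59: 5 each from A, D = 5*2 = 10 chips; eligible A, D

Pot 1: 80 chips, eligible: A, C, D, E
Pot 2: 102 chips, eligible: A, D, E
Pot 3: 10 chips, eligible: A, D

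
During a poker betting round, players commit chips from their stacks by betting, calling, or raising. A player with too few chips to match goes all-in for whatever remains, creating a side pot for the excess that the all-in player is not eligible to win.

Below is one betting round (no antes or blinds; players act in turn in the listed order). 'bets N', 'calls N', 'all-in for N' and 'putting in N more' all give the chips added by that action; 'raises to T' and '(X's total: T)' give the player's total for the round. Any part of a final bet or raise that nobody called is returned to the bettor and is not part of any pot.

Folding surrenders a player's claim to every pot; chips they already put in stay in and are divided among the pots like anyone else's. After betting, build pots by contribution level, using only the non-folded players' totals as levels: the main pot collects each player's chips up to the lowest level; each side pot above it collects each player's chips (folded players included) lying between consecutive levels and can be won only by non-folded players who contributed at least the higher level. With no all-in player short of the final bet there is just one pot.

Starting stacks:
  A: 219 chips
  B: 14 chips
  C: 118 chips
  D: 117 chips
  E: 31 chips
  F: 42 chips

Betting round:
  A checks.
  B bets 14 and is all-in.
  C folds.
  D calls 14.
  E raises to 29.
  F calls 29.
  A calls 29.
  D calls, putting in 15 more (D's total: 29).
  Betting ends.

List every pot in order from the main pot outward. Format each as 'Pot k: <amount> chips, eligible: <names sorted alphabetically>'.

Pot 1: 70 chips, eligible: A, B, D, E, F
Pot 2: 60 chips, eligible: A, D, E, F

Derivation:
Contributions: A=29, B=14, D=29, E=29, F=29
Folded: C
Pot levels (distinct totals of non-folded players): 14, 29
Layer 1-14: 14 each from A, B, D, E, F = 14*5 = 70 chips; eligible A, B, D, E, F
Layer 15-29: 15 each from A, D, E, F = 15*4 = 60 chips; eligible A, D, E, F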